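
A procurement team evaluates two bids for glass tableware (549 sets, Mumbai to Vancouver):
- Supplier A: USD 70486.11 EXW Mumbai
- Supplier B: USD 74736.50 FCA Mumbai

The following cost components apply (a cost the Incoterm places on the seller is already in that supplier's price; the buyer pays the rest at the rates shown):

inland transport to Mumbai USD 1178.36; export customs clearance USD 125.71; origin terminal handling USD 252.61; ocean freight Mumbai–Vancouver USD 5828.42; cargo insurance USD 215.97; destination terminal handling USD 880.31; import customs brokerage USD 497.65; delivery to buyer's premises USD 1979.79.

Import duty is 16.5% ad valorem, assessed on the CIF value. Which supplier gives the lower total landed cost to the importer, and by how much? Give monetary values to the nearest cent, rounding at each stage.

Supplier A (EXW):
CIF value = EXW price + inland to port + export clearance + origin terminal + freight + insurance = 70486.11 + 1178.36 + 125.71 + 252.61 + 5828.42 + 215.97 = 78087.18
Import duty = 78087.18 × 16.5% = 12884.38
Buyer bears (A): 1178.36 + 125.71 + 252.61 + 5828.42 + 215.97 + 880.31 + 497.65 + 1979.79 = 10958.82
Landed cost (A) = invoice 70486.11 + 10958.82 + duty 12884.38 = 94329.31
Supplier B (FCA):
CIF value = FCA price + origin terminal + freight + insurance = 74736.50 + 252.61 + 5828.42 + 215.97 = 81033.50
Import duty = 81033.50 × 16.5% = 13370.53
Buyer bears (B): 252.61 + 5828.42 + 215.97 + 880.31 + 497.65 + 1979.79 = 9654.75
Landed cost (B) = invoice 74736.50 + 9654.75 + duty 13370.53 = 97761.78
Difference = |94329.31 − 97761.78| = 3432.47

Supplier A is cheaper by USD 3432.47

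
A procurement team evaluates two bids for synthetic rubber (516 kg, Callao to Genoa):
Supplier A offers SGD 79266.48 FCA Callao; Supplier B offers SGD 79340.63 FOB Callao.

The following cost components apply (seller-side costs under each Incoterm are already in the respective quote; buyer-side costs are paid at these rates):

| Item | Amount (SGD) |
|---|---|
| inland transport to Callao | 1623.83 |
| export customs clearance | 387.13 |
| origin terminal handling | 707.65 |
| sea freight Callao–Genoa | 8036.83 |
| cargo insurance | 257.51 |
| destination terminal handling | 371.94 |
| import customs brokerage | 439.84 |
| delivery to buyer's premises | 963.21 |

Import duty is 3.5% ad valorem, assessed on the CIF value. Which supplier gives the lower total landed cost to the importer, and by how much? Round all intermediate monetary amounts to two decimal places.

Supplier A (FCA):
CIF value = FCA price + origin terminal + freight + insurance = 79266.48 + 707.65 + 8036.83 + 257.51 = 88268.47
Import duty = 88268.47 × 3.5% = 3089.40
Buyer bears (A): 707.65 + 8036.83 + 257.51 + 371.94 + 439.84 + 963.21 = 10776.98
Landed cost (A) = invoice 79266.48 + 10776.98 + duty 3089.40 = 93132.86
Supplier B (FOB):
CIF value = FOB price + freight + insurance = 79340.63 + 8036.83 + 257.51 = 87634.97
Import duty = 87634.97 × 3.5% = 3067.22
Buyer bears (B): 8036.83 + 257.51 + 371.94 + 439.84 + 963.21 = 10069.33
Landed cost (B) = invoice 79340.63 + 10069.33 + duty 3067.22 = 92477.18
Difference = |93132.86 − 92477.18| = 655.68

Supplier B is cheaper by SGD 655.68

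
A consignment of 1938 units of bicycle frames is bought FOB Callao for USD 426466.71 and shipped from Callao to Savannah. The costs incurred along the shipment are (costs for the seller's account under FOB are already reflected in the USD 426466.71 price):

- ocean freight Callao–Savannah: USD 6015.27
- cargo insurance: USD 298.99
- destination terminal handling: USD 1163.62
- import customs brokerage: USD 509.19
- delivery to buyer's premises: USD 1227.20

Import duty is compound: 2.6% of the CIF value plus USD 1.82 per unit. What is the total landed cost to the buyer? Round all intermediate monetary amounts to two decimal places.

Total landed cost: USD 450460.45

FOB: the seller bears costs until goods are on board at the origin port; the buyer bears freight, insurance and all costs thereafter.
CIF value = FOB price + freight + insurance = 426466.71 + 6015.27 + 298.99 = 432780.97
Ad valorem component: 432780.97 × 2.6% = 11252.31
Specific component: 1938 × 1.82 = 3527.16
Import duty = 11252.31 + 3527.16 = 14779.47
Buyer bears: freight 6015.27 + insurance 298.99 + destination terminal 1163.62 + brokerage 509.19 + delivery 1227.20 + duty 14779.47 = 23993.74
Landed cost = invoice 426466.71 + 23993.74 = 450460.45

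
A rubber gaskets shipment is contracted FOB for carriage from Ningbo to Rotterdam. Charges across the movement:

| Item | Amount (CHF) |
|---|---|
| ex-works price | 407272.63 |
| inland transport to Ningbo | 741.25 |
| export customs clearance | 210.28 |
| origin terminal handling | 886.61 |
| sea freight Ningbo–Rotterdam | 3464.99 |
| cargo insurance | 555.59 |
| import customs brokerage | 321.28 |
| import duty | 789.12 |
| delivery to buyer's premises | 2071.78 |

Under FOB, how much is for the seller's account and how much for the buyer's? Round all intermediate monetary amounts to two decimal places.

FOB: the seller bears costs until goods are on board at the origin port; the buyer bears freight, insurance and all costs thereafter.
Seller's account: goods 407272.63 + inland to port 741.25 + export clearance 210.28 + origin terminal 886.61 = 409110.77
Buyer's account: freight 3464.99 + insurance 555.59 + brokerage 321.28 + duty 789.12 + delivery 2071.78 = 7202.76

Seller: CHF 409110.77; buyer: CHF 7202.76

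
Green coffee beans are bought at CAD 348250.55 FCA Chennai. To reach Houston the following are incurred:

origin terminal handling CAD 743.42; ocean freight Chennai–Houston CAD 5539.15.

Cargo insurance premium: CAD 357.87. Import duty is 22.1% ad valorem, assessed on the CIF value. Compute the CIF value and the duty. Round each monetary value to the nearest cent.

CIF value: CAD 354890.99; import duty: CAD 78430.91

CIF = FCA price + pre-shipment costs + freight + insurance
CIF = 348250.55 + 743.42 + 5539.15 + 357.87 = 354890.99
Import duty = 354890.99 × 22.1% = 78430.91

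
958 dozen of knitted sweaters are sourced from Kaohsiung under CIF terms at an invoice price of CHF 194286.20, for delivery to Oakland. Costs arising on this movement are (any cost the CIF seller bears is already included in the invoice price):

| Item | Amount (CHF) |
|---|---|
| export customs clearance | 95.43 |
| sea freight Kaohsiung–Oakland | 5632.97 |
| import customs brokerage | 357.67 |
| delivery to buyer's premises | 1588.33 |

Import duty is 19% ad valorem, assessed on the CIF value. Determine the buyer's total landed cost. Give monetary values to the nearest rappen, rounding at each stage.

CIF: the seller pays costs through ocean freight and marine insurance to the destination port.
Already in the invoice (seller's account under CIF): export clearance, freight — exclude.
The CIF price already equals the CIF value: 194286.20
Import duty = 194286.20 × 19% = 36914.38
Buyer bears: brokerage 357.67 + delivery 1588.33 + duty 36914.38 = 38860.38
Landed cost = invoice 194286.20 + 38860.38 = 233146.58

Total landed cost: CHF 233146.58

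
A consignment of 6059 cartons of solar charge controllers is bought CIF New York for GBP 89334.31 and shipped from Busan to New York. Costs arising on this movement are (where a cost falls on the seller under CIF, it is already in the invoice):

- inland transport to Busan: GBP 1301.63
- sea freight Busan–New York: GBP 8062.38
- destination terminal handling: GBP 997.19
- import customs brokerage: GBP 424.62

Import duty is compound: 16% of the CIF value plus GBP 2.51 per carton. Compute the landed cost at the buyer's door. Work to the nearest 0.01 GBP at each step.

CIF: the seller pays costs through ocean freight and marine insurance to the destination port.
Already in the invoice (seller's account under CIF): inland to port, freight — exclude.
The CIF price already equals the CIF value: 89334.31
Ad valorem component: 89334.31 × 16% = 14293.49
Specific component: 6059 × 2.51 = 15208.09
Import duty = 14293.49 + 15208.09 = 29501.58
Buyer bears: destination terminal 997.19 + brokerage 424.62 + duty 29501.58 = 30923.39
Landed cost = invoice 89334.31 + 30923.39 = 120257.70

Total landed cost: GBP 120257.70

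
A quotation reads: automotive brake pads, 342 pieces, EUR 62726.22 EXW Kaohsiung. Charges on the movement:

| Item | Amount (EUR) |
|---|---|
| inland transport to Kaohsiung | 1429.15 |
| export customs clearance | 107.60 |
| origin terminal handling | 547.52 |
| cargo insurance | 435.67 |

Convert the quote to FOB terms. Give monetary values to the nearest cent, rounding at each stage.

FOB price: EUR 64810.49

Not relevant to the conversion: insurance — on the buyer under both terms; not part of either seller's price.
From EXW to FOB, the seller additionally bears: inland to port, export clearance, origin terminal.
FOB price = 62726.22 + 1429.15 + 107.60 + 547.52 = 64810.49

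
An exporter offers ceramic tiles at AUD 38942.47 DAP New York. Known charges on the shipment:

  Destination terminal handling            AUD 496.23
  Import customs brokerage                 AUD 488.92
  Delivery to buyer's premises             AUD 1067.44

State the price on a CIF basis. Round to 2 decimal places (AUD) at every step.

CIF price: AUD 37378.80

Not relevant to the conversion: brokerage — on the buyer under both terms; not part of either seller's price.
From DAP to CIF, the seller no longer bears: destination terminal, delivery.
CIF price = 38942.47 − 496.23 − 1067.44 = 37378.80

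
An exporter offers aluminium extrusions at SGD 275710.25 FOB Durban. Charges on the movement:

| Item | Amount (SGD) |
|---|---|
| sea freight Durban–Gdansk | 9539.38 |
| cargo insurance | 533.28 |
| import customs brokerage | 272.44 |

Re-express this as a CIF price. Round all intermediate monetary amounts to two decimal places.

Not relevant to the conversion: brokerage — on the buyer under both terms; not part of either seller's price.
From FOB to CIF, the seller additionally bears: freight, insurance.
CIF price = 275710.25 + 9539.38 + 533.28 = 285782.91

CIF price: SGD 285782.91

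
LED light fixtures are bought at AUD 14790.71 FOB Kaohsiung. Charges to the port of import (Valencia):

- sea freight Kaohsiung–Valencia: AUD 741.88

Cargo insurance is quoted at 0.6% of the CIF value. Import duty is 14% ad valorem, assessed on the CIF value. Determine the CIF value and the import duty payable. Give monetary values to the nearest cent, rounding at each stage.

CIF value: AUD 15626.35; import duty: AUD 2187.69

Let C be the CIF value. C = FOB price + freight + 0.6% × C
C − 0.6% × C = 14790.71 + 741.88
0.994 × C = 15532.59
C = 15532.59 / 0.994 = 15626.35
Insurance premium = 0.6% × 15626.35 = 93.76
Import duty = 15626.35 × 14% = 2187.69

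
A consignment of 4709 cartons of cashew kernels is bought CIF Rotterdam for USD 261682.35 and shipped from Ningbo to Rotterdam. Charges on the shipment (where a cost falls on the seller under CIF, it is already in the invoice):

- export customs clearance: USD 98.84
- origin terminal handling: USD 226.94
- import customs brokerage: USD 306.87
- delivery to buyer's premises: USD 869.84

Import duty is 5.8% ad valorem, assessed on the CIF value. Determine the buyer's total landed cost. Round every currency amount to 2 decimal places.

Total landed cost: USD 278036.64

CIF: the seller pays costs through ocean freight and marine insurance to the destination port.
Already in the invoice (seller's account under CIF): export clearance, origin terminal — exclude.
The CIF price already equals the CIF value: 261682.35
Import duty = 261682.35 × 5.8% = 15177.58
Buyer bears: brokerage 306.87 + delivery 869.84 + duty 15177.58 = 16354.29
Landed cost = invoice 261682.35 + 16354.29 = 278036.64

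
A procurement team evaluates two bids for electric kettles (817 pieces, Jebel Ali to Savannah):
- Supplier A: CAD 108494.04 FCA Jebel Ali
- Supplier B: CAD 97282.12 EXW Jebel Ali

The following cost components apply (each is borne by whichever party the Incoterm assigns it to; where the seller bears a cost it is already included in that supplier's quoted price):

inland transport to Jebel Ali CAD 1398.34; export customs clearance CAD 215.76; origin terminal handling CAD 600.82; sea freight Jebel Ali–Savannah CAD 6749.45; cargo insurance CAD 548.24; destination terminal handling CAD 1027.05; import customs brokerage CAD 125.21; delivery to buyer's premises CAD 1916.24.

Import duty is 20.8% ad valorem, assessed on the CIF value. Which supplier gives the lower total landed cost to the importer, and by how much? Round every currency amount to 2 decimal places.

Supplier A (FCA):
CIF value = FCA price + origin terminal + freight + insurance = 108494.04 + 600.82 + 6749.45 + 548.24 = 116392.55
Import duty = 116392.55 × 20.8% = 24209.65
Buyer bears (A): 600.82 + 6749.45 + 548.24 + 1027.05 + 125.21 + 1916.24 = 10967.01
Landed cost (A) = invoice 108494.04 + 10967.01 + duty 24209.65 = 143670.70
Supplier B (EXW):
CIF value = EXW price + inland to port + export clearance + origin terminal + freight + insurance = 97282.12 + 1398.34 + 215.76 + 600.82 + 6749.45 + 548.24 = 106794.73
Import duty = 106794.73 × 20.8% = 22213.30
Buyer bears (B): 1398.34 + 215.76 + 600.82 + 6749.45 + 548.24 + 1027.05 + 125.21 + 1916.24 = 12581.11
Landed cost (B) = invoice 97282.12 + 12581.11 + duty 22213.30 = 132076.53
Difference = |143670.70 − 132076.53| = 11594.17

Supplier B is cheaper by CAD 11594.17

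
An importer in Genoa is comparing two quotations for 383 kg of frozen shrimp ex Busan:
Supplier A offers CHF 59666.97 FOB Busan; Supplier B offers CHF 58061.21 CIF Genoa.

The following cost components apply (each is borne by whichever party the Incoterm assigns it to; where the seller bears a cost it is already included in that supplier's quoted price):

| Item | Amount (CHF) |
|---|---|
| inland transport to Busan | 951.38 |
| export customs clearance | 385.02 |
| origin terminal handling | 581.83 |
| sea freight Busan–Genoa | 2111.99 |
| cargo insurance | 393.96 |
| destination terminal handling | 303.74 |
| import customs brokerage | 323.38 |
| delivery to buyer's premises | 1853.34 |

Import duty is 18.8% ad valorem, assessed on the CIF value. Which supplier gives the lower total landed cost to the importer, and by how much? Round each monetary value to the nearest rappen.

Supplier B is cheaper by CHF 4884.71

Supplier A (FOB):
CIF value = FOB price + freight + insurance = 59666.97 + 2111.99 + 393.96 = 62172.92
Import duty = 62172.92 × 18.8% = 11688.51
Buyer bears (A): 2111.99 + 393.96 + 303.74 + 323.38 + 1853.34 = 4986.41
Landed cost (A) = invoice 59666.97 + 4986.41 + duty 11688.51 = 76341.89
Supplier B (CIF):
The CIF price already equals the CIF value: 58061.21
Import duty = 58061.21 × 18.8% = 10915.51
Buyer bears (B): 303.74 + 323.38 + 1853.34 = 2480.46
Landed cost (B) = invoice 58061.21 + 2480.46 + duty 10915.51 = 71457.18
Difference = |76341.89 − 71457.18| = 4884.71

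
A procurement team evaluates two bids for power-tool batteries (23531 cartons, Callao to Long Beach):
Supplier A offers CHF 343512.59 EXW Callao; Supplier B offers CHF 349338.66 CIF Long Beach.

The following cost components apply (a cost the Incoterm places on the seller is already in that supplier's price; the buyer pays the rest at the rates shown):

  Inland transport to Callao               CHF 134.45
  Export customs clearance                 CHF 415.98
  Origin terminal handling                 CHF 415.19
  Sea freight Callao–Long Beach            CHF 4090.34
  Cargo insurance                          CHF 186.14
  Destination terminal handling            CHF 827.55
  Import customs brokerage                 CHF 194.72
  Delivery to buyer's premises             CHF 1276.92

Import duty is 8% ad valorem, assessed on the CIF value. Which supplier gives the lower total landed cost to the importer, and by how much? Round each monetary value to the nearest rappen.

Supplier A (EXW):
CIF value = EXW price + inland to port + export clearance + origin terminal + freight + insurance = 343512.59 + 134.45 + 415.98 + 415.19 + 4090.34 + 186.14 = 348754.69
Import duty = 348754.69 × 8% = 27900.38
Buyer bears (A): 134.45 + 415.98 + 415.19 + 4090.34 + 186.14 + 827.55 + 194.72 + 1276.92 = 7541.29
Landed cost (A) = invoice 343512.59 + 7541.29 + duty 27900.38 = 378954.26
Supplier B (CIF):
The CIF price already equals the CIF value: 349338.66
Import duty = 349338.66 × 8% = 27947.09
Buyer bears (B): 827.55 + 194.72 + 1276.92 = 2299.19
Landed cost (B) = invoice 349338.66 + 2299.19 + duty 27947.09 = 379584.94
Difference = |378954.26 − 379584.94| = 630.68

Supplier A is cheaper by CHF 630.68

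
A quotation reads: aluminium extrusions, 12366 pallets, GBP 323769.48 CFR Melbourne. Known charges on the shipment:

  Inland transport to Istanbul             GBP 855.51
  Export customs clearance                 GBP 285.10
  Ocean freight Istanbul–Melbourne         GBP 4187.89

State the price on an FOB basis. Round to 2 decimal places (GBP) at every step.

FOB price: GBP 319581.59

Not relevant to the conversion: export clearance, inland to port — on the seller under both CFR and FOB; already in the CFR price and stays in the FOB price.
From CFR to FOB, the seller no longer bears: freight.
FOB price = 323769.48 − 4187.89 = 319581.59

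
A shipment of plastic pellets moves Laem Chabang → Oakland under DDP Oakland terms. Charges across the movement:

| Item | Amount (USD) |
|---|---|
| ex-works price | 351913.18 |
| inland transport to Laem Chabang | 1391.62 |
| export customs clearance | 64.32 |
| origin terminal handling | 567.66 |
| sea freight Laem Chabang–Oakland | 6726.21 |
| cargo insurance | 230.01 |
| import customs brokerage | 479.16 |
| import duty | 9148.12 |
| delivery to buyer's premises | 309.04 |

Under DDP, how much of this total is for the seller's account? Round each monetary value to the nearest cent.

Seller's account: USD 370829.32

DDP: the seller bears all costs including import duty.
Seller's account: goods 351913.18 + inland to port 1391.62 + export clearance 64.32 + origin terminal 567.66 + freight 6726.21 + insurance 230.01 + brokerage 479.16 + duty 9148.12 + delivery 309.04 = 370829.32
Buyer's account: 0.00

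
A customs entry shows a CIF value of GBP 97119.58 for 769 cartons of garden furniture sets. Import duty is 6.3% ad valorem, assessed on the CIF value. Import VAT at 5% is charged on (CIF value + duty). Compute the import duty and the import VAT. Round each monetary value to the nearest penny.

Import duty = 97119.58 × 6.3% = 6118.53
VAT base = CIF + duty = 97119.58 + 6118.53 = 103238.11
Import VAT = 103238.11 × 5% = 5161.91

Import duty: GBP 6118.53; import VAT: GBP 5161.91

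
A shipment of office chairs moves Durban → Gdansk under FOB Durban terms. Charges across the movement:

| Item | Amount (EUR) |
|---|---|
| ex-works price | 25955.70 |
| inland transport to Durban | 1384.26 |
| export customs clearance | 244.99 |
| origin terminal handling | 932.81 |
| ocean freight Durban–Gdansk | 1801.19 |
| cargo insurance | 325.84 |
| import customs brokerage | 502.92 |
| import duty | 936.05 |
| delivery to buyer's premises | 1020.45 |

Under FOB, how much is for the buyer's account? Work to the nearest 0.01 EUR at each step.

FOB: the seller bears costs until goods are on board at the origin port; the buyer bears freight, insurance and all costs thereafter.
Seller's account: goods 25955.70 + inland to port 1384.26 + export clearance 244.99 + origin terminal 932.81 = 28517.76
Buyer's account: freight 1801.19 + insurance 325.84 + brokerage 502.92 + duty 936.05 + delivery 1020.45 = 4586.45

Buyer's account: EUR 4586.45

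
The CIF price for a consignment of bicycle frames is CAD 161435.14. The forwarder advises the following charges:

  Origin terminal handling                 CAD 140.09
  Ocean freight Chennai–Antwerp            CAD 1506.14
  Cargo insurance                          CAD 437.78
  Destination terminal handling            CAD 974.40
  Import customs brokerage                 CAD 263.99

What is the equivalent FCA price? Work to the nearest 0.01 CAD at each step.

FCA price: CAD 159351.13

Not relevant to the conversion: destination terminal, brokerage — on the buyer under both terms; not part of either seller's price.
From CIF to FCA, the seller no longer bears: origin terminal, freight, insurance.
FCA price = 161435.14 − 140.09 − 1506.14 − 437.78 = 159351.13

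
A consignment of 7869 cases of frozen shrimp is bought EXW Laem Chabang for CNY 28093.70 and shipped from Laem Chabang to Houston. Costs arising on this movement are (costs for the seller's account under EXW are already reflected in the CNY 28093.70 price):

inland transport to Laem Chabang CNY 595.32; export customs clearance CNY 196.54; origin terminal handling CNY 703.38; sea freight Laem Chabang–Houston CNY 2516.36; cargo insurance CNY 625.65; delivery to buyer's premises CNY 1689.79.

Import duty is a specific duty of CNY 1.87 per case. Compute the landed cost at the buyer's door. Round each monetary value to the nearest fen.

EXW: the seller makes goods available at their premises; the buyer bears all onward costs.
CIF value = EXW price + inland to port + export clearance + origin terminal + freight + insurance = 28093.70 + 595.32 + 196.54 + 703.38 + 2516.36 + 625.65 = 32730.95
Import duty = 7869 × 1.87 = 14715.03
Buyer bears: inland to port 595.32 + export clearance 196.54 + origin terminal 703.38 + freight 2516.36 + insurance 625.65 + delivery 1689.79 + duty 14715.03 = 21042.07
Landed cost = invoice 28093.70 + 21042.07 = 49135.77

Total landed cost: CNY 49135.77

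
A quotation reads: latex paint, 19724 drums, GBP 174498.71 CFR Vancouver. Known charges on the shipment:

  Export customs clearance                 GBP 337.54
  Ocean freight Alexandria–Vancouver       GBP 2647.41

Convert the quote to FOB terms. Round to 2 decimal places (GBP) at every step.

Not relevant to the conversion: export clearance — on the seller under both CFR and FOB; already in the CFR price and stays in the FOB price.
From CFR to FOB, the seller no longer bears: freight.
FOB price = 174498.71 − 2647.41 = 171851.30

FOB price: GBP 171851.30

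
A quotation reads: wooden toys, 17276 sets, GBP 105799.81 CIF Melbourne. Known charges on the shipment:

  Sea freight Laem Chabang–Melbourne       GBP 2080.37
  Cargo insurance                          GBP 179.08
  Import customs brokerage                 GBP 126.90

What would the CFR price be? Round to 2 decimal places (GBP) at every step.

Not relevant to the conversion: freight — on the seller under both CIF and CFR; already in the CIF price and stays in the CFR price. brokerage — on the buyer under both terms; not part of either seller's price.
From CIF to CFR, the seller no longer bears: insurance.
CFR price = 105799.81 − 179.08 = 105620.73

CFR price: GBP 105620.73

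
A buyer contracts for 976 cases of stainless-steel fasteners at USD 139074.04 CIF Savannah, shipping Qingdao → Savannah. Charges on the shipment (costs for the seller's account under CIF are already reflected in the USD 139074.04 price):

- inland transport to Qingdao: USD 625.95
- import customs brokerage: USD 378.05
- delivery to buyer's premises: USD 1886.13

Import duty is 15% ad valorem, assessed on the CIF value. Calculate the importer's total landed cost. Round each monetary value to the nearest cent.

CIF: the seller pays costs through ocean freight and marine insurance to the destination port.
Already in the invoice (seller's account under CIF): inland to port — exclude.
The CIF price already equals the CIF value: 139074.04
Import duty = 139074.04 × 15% = 20861.11
Buyer bears: brokerage 378.05 + delivery 1886.13 + duty 20861.11 = 23125.29
Landed cost = invoice 139074.04 + 23125.29 = 162199.33

Total landed cost: USD 162199.33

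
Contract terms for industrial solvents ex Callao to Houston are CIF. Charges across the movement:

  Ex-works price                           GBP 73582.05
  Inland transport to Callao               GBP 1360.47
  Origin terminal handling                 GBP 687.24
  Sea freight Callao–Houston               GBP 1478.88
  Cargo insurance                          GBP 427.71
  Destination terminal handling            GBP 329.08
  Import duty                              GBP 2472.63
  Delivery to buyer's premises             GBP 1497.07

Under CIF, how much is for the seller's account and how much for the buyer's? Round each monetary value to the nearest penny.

CIF: the seller pays costs through ocean freight and marine insurance to the destination port.
Seller's account: goods 73582.05 + inland to port 1360.47 + origin terminal 687.24 + freight 1478.88 + insurance 427.71 = 77536.35
Buyer's account: destination terminal 329.08 + duty 2472.63 + delivery 1497.07 = 4298.78

Seller: GBP 77536.35; buyer: GBP 4298.78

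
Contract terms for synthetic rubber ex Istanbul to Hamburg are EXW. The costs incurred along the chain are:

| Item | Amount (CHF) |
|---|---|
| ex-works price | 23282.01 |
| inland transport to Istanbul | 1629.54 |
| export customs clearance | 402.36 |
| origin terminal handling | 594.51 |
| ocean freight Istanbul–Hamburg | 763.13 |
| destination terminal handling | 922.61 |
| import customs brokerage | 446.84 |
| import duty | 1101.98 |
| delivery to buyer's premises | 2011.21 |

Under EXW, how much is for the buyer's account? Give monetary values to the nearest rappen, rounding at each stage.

Buyer's account: CHF 7872.18

EXW: the seller makes goods available at their premises; the buyer bears all onward costs.
Seller's account: goods 23282.01 = 23282.01
Buyer's account: inland to port 1629.54 + export clearance 402.36 + origin terminal 594.51 + freight 763.13 + destination terminal 922.61 + brokerage 446.84 + duty 1101.98 + delivery 2011.21 = 7872.18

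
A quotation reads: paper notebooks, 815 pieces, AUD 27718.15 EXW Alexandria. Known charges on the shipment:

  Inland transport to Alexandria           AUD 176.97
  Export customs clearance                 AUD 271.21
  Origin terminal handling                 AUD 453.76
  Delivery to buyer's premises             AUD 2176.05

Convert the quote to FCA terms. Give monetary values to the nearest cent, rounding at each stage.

Not relevant to the conversion: delivery, origin terminal — on the buyer under both terms; not part of either seller's price.
From EXW to FCA, the seller additionally bears: inland to port, export clearance.
FCA price = 27718.15 + 176.97 + 271.21 = 28166.33

FCA price: AUD 28166.33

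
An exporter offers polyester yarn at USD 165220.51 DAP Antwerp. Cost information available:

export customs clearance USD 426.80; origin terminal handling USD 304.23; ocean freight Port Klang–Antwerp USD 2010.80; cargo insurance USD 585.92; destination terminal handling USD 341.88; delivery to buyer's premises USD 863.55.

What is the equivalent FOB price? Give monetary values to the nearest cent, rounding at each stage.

Not relevant to the conversion: export clearance, origin terminal — on the seller under both DAP and FOB; already in the DAP price and stays in the FOB price.
From DAP to FOB, the seller no longer bears: freight, insurance, destination terminal, delivery.
FOB price = 165220.51 − 2010.80 − 585.92 − 341.88 − 863.55 = 161418.36

FOB price: USD 161418.36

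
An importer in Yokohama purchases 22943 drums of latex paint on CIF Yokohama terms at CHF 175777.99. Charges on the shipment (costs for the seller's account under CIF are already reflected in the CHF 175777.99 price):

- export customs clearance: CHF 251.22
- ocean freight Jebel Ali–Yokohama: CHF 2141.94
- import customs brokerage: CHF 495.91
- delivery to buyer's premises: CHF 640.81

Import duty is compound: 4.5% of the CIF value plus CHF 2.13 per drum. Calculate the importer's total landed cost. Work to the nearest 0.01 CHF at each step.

Total landed cost: CHF 233693.31

CIF: the seller pays costs through ocean freight and marine insurance to the destination port.
Already in the invoice (seller's account under CIF): export clearance, freight — exclude.
The CIF price already equals the CIF value: 175777.99
Ad valorem component: 175777.99 × 4.5% = 7910.01
Specific component: 22943 × 2.13 = 48868.59
Import duty = 7910.01 + 48868.59 = 56778.60
Buyer bears: brokerage 495.91 + delivery 640.81 + duty 56778.60 = 57915.32
Landed cost = invoice 175777.99 + 57915.32 = 233693.31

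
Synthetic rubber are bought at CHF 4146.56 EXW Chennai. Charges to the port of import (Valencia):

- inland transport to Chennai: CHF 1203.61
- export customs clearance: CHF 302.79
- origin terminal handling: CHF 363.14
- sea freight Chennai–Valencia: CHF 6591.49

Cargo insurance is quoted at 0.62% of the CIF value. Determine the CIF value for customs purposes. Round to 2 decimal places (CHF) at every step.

Let C be the CIF value. C = EXW price + pre-shipment costs + freight + 0.62% × C
C − 0.62% × C = 4146.56 + 1203.61 + 302.79 + 363.14 + 6591.49
0.9938 × C = 12607.59
C = 12607.59 / 0.9938 = 12686.24
Insurance premium = 0.62% × 12686.24 = 78.65

CIF value: CHF 12686.24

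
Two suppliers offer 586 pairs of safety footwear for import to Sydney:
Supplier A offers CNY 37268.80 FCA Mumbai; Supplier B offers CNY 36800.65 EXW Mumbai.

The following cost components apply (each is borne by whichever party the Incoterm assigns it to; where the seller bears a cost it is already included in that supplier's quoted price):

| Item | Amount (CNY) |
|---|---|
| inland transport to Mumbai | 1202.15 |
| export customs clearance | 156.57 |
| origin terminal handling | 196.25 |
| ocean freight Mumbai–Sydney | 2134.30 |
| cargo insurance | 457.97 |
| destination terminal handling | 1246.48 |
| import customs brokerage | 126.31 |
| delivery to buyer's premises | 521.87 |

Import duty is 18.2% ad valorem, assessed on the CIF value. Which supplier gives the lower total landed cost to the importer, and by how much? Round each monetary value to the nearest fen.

Supplier A is cheaper by CNY 1052.66

Supplier A (FCA):
CIF value = FCA price + origin terminal + freight + insurance = 37268.80 + 196.25 + 2134.30 + 457.97 = 40057.32
Import duty = 40057.32 × 18.2% = 7290.43
Buyer bears (A): 196.25 + 2134.30 + 457.97 + 1246.48 + 126.31 + 521.87 = 4683.18
Landed cost (A) = invoice 37268.80 + 4683.18 + duty 7290.43 = 49242.41
Supplier B (EXW):
CIF value = EXW price + inland to port + export clearance + origin terminal + freight + insurance = 36800.65 + 1202.15 + 156.57 + 196.25 + 2134.30 + 457.97 = 40947.89
Import duty = 40947.89 × 18.2% = 7452.52
Buyer bears (B): 1202.15 + 156.57 + 196.25 + 2134.30 + 457.97 + 1246.48 + 126.31 + 521.87 = 6041.90
Landed cost (B) = invoice 36800.65 + 6041.90 + duty 7452.52 = 50295.07
Difference = |49242.41 − 50295.07| = 1052.66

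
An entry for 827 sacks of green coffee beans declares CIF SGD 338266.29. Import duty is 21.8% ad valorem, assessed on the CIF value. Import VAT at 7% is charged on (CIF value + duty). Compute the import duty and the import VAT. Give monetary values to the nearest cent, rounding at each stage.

Import duty: SGD 73742.05; import VAT: SGD 28840.58

Import duty = 338266.29 × 21.8% = 73742.05
VAT base = CIF + duty = 338266.29 + 73742.05 = 412008.34
Import VAT = 412008.34 × 7% = 28840.58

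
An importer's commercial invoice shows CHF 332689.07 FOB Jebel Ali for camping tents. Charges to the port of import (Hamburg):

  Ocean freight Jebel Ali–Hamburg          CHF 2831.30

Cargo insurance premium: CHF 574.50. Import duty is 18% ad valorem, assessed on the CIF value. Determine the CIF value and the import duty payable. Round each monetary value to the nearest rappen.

CIF = FOB price + freight + insurance
CIF = 332689.07 + 2831.30 + 574.50 = 336094.87
Import duty = 336094.87 × 18% = 60497.08

CIF value: CHF 336094.87; import duty: CHF 60497.08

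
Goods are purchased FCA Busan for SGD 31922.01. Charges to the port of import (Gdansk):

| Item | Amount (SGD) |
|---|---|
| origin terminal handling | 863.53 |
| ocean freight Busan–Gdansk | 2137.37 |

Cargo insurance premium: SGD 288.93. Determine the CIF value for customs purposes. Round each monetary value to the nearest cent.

CIF = FCA price + pre-shipment costs + freight + insurance
CIF = 31922.01 + 863.53 + 2137.37 + 288.93 = 35211.84

CIF value: SGD 35211.84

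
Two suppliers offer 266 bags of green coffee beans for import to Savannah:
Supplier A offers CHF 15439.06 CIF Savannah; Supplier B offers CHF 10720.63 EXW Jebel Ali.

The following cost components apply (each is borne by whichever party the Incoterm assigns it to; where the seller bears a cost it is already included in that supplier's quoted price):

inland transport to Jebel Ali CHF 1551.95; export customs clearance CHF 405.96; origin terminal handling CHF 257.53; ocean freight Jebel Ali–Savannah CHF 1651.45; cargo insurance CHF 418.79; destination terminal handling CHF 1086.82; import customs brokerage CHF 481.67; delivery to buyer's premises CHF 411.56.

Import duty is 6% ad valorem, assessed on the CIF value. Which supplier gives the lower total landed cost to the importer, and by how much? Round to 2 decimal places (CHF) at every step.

Supplier B is cheaper by CHF 458.71

Supplier A (CIF):
The CIF price already equals the CIF value: 15439.06
Import duty = 15439.06 × 6% = 926.34
Buyer bears (A): 1086.82 + 481.67 + 411.56 = 1980.05
Landed cost (A) = invoice 15439.06 + 1980.05 + duty 926.34 = 18345.45
Supplier B (EXW):
CIF value = EXW price + inland to port + export clearance + origin terminal + freight + insurance = 10720.63 + 1551.95 + 405.96 + 257.53 + 1651.45 + 418.79 = 15006.31
Import duty = 15006.31 × 6% = 900.38
Buyer bears (B): 1551.95 + 405.96 + 257.53 + 1651.45 + 418.79 + 1086.82 + 481.67 + 411.56 = 6265.73
Landed cost (B) = invoice 10720.63 + 6265.73 + duty 900.38 = 17886.74
Difference = |18345.45 − 17886.74| = 458.71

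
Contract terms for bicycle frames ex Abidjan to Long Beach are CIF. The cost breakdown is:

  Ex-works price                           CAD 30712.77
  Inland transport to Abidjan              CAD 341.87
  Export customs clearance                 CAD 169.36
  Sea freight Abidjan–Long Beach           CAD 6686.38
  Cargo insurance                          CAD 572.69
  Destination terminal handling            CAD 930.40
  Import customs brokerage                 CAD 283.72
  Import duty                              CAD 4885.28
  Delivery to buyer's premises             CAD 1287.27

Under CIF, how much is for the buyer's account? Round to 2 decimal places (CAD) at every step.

CIF: the seller pays costs through ocean freight and marine insurance to the destination port.
Seller's account: goods 30712.77 + inland to port 341.87 + export clearance 169.36 + freight 6686.38 + insurance 572.69 = 38483.07
Buyer's account: destination terminal 930.40 + brokerage 283.72 + duty 4885.28 + delivery 1287.27 = 7386.67

Buyer's account: CAD 7386.67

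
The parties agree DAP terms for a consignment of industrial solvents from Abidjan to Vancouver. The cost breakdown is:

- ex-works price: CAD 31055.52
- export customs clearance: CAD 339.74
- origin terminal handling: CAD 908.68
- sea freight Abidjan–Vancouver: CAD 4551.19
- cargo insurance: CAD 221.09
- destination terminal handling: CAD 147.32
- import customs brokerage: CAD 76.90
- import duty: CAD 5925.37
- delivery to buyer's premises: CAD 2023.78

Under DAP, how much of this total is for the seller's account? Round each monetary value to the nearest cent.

DAP: the seller bears all costs to the named destination except import duty and clearance.
Seller's account: goods 31055.52 + export clearance 339.74 + origin terminal 908.68 + freight 4551.19 + insurance 221.09 + destination terminal 147.32 + delivery 2023.78 = 39247.32
Buyer's account: brokerage 76.90 + duty 5925.37 = 6002.27

Seller's account: CAD 39247.32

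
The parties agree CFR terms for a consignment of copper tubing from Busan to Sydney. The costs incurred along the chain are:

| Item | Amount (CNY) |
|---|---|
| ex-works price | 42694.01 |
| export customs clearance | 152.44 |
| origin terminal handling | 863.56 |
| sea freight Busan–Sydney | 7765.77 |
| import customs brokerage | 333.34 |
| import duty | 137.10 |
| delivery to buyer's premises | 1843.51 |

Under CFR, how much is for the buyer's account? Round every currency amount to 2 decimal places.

CFR: the seller pays costs through ocean freight to the destination port, but not insurance.
Seller's account: goods 42694.01 + export clearance 152.44 + origin terminal 863.56 + freight 7765.77 = 51475.78
Buyer's account: brokerage 333.34 + duty 137.10 + delivery 1843.51 = 2313.95

Buyer's account: CNY 2313.95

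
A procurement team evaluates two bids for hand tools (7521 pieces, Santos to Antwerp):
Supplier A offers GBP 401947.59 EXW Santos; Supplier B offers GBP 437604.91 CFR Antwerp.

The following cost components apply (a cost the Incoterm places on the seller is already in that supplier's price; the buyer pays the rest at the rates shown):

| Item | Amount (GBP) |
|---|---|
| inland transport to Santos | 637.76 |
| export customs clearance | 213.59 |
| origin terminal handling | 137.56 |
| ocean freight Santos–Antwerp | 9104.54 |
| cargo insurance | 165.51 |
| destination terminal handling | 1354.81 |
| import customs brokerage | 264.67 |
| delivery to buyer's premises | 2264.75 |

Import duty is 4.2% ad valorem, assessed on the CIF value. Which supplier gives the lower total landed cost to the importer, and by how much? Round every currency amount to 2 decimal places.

Supplier A (EXW):
CIF value = EXW price + inland to port + export clearance + origin terminal + freight + insurance = 401947.59 + 637.76 + 213.59 + 137.56 + 9104.54 + 165.51 = 412206.55
Import duty = 412206.55 × 4.2% = 17312.68
Buyer bears (A): 637.76 + 213.59 + 137.56 + 9104.54 + 165.51 + 1354.81 + 264.67 + 2264.75 = 14143.19
Landed cost (A) = invoice 401947.59 + 14143.19 + duty 17312.68 = 433403.46
Supplier B (CFR):
CIF value = CFR price + insurance = 437604.91 + 165.51 = 437770.42
Import duty = 437770.42 × 4.2% = 18386.36
Buyer bears (B): 165.51 + 1354.81 + 264.67 + 2264.75 = 4049.74
Landed cost (B) = invoice 437604.91 + 4049.74 + duty 18386.36 = 460041.01
Difference = |433403.46 − 460041.01| = 26637.55

Supplier A is cheaper by GBP 26637.55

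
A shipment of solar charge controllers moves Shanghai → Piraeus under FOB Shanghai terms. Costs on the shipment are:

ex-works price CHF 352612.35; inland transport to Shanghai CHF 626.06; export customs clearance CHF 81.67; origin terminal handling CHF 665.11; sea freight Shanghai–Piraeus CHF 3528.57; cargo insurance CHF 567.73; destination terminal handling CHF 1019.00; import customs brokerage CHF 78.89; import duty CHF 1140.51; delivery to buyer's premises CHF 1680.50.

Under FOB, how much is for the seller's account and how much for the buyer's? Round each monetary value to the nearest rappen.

FOB: the seller bears costs until goods are on board at the origin port; the buyer bears freight, insurance and all costs thereafter.
Seller's account: goods 352612.35 + inland to port 626.06 + export clearance 81.67 + origin terminal 665.11 = 353985.19
Buyer's account: freight 3528.57 + insurance 567.73 + destination terminal 1019.00 + brokerage 78.89 + duty 1140.51 + delivery 1680.50 = 8015.20

Seller: CHF 353985.19; buyer: CHF 8015.20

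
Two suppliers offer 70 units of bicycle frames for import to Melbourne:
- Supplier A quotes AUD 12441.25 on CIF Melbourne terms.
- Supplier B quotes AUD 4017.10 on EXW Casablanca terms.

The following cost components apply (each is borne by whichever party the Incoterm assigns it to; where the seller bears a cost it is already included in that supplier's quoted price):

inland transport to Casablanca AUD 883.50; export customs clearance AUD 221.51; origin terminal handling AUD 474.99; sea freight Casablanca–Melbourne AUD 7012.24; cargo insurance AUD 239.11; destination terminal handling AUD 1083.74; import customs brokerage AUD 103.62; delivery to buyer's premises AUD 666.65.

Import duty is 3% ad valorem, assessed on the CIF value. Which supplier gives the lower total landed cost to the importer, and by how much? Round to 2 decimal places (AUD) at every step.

Supplier A is cheaper by AUD 419.41

Supplier A (CIF):
The CIF price already equals the CIF value: 12441.25
Import duty = 12441.25 × 3% = 373.24
Buyer bears (A): 1083.74 + 103.62 + 666.65 = 1854.01
Landed cost (A) = invoice 12441.25 + 1854.01 + duty 373.24 = 14668.50
Supplier B (EXW):
CIF value = EXW price + inland to port + export clearance + origin terminal + freight + insurance = 4017.10 + 883.50 + 221.51 + 474.99 + 7012.24 + 239.11 = 12848.45
Import duty = 12848.45 × 3% = 385.45
Buyer bears (B): 883.50 + 221.51 + 474.99 + 7012.24 + 239.11 + 1083.74 + 103.62 + 666.65 = 10685.36
Landed cost (B) = invoice 4017.10 + 10685.36 + duty 385.45 = 15087.91
Difference = |14668.50 − 15087.91| = 419.41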